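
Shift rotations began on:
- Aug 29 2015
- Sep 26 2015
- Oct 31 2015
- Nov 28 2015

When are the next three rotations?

Dec 26 2015, Jan 30 2016, Feb 27 2016

Every date is a Saturday; gaps 28, 35, 28 days.
Each is the last Saturday of its month (at least one falls on the 29th or later, ruling out '4th Saturday').
Last Saturday of December 2015: Dec 26 2015.
Last Saturday of January 2016: Jan 30 2016.
February 2016 ends with Saturday Feb 27 2016.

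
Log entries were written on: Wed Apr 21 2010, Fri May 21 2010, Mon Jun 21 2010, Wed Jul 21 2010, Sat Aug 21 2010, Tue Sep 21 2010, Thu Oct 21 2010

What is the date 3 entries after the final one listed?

Gaps: 30, 31, 30, 31, 31, 30 days — not constant. Every event is on the 21st of the month.
Pattern: the 21st of each month.
Next: November 2010 → Sun Nov 21 2010.
Next: December 2010 → Tue Dec 21 2010.
January 2011: Fri Jan 21 2011.

Fri Jan 21 2011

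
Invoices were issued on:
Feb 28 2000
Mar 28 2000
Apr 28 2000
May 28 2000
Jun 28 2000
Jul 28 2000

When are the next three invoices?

Each date is the 28th; the gaps (29, 31, 30, 31, 30) track the month lengths.
The rule is the 28th of each month.
August 2000: Aug 28 2000.
Next: September 2000 → Sep 28 2000.
October 2000: Oct 28 2000.

Aug 28 2000, Sep 28 2000, Oct 28 2000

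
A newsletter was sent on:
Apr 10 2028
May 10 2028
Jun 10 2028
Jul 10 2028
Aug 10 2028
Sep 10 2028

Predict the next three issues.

The day-of-month is always 10 (30, 31, 30, 31, 31 days between events).
So this recurs on the 10th of each month.
Next: October 2028 → Oct 10 2028.
Next: November 2028 → Nov 10 2028.
December 2028: Dec 10 2028.

Oct 10 2028, Nov 10 2028, Dec 10 2028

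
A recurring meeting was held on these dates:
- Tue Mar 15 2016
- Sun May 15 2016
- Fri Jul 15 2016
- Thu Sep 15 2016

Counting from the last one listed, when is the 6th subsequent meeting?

Fri Sep 15 2017

Each date is the 15th; the gaps (61, 61, 62) track the month lengths.
The rule is the 15th of every 2 months.
Next: November 2016 → Tue Nov 15 2016.
Next: January 2017 → Sun Jan 15 2017.
Next: March 2017 → Wed Mar 15 2017.
Next: May 2017 → Mon May 15 2017.
July 2017: Sat Jul 15 2017.
Next: September 2017 → Fri Sep 15 2017.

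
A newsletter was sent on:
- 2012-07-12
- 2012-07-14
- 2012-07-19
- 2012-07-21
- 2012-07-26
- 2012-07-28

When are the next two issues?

The gap pattern 2, 5, 2, 5, 2 repeats every 2 events.
These are the Thursdays and Saturdays of each week.
The following Thursday is 2012-08-02.
The following Saturday is 2012-08-04.

2012-08-02, 2012-08-04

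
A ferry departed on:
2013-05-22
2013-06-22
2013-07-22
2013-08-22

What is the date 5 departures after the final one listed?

2014-01-22

The day-of-month is always 22 (31, 30, 31 days between events).
So this recurs on the 22nd of each month.
Next: September 2013 → 2013-09-22.
October 2013: 2013-10-22.
Next: November 2013 → 2013-11-22.
Next: December 2013 → 2013-12-22.
Next: January 2014 → 2014-01-22.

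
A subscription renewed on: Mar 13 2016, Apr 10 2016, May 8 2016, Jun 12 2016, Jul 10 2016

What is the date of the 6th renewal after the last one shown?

Jan 8 2017

All dates are Sundays, 28, 28, 35, 28 days apart.
Specifically, the 2nd Sunday of each month.
2nd Sunday of August 2016: Aug 14 2016.
September 2016 — 2nd Sunday is Sep 11 2016.
October 2016 — 2nd Sunday is Oct 9 2016.
2nd Sunday of November 2016: Nov 13 2016.
December 2016 — 2nd Sunday is Dec 11 2016.
January 2017 — 2nd Sunday is Jan 8 2017.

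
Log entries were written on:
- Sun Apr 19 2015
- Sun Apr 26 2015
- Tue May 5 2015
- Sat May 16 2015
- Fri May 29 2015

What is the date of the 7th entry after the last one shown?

Fri Oct 23 2015

Intervals are 7, 9, 11, 13 days — an arithmetic progression with common difference 2.
Next gap: 15 days. Fri May 29 2015 + 15 days = Sat Jun 13 2015.
Next gap: 17 days. Sat Jun 13 2015 + 17 days = Tue Jun 30 2015.
Next gap: 19 days. Tue Jun 30 2015 + 19 days = Sun Jul 19 2015.
Next gap: 21 days. Sun Jul 19 2015 + 21 days = Sun Aug 9 2015.
Next gap: 23 days. Sun Aug 9 2015 + 23 days = Tue Sep 1 2015.
Next gap: 25 days. Tue Sep 1 2015 + 25 days = Sat Sep 26 2015.
Next gap: 27 days. Sat Sep 26 2015 + 27 days = Fri Oct 23 2015.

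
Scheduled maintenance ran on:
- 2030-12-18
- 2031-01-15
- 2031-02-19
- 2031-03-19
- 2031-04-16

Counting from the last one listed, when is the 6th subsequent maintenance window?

These are Wednesdays at 28- or 35-day spacing (28, 35, 28, 28).
The pattern: 3rd Wednesday of the month.
3rd Wednesday of May 2031: 2031-05-21.
June 2031 — 3rd Wednesday is 2031-06-18.
July 2031 — 3rd Wednesday is 2031-07-16.
3rd Wednesday of August 2031: 2031-08-20.
September 2031 — 3rd Wednesday is 2031-09-17.
3rd Wednesday of October 2031: 2031-10-15.

2031-10-15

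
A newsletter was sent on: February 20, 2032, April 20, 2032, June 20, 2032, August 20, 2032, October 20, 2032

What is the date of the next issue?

Gaps: 60, 61, 61, 61 days — not constant. Every event is on the 20th of the month.
Pattern: the 20th of every 2 months.
December 2032: December 20, 2032.

December 20, 2032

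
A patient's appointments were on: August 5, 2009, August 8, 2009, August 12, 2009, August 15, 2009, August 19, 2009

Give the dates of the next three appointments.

Gaps: 3, 4, 3, 4 days — not constant, but cyclic with period 2.
The events fall on every Wednesday and Saturday.
Next Saturday: August 22, 2009.
The following Wednesday is August 26, 2009.
The following Saturday is August 29, 2009.

August 22, 2009; August 26, 2009; August 29, 2009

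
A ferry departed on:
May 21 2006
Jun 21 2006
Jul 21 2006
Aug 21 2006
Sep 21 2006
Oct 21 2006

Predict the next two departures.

Nov 21 2006, Dec 21 2006

Each date is the 21st; the gaps (31, 30, 31, 31, 30) track the month lengths.
The rule is the 21st of each month.
November 2006: Nov 21 2006.
Next: December 2006 → Dec 21 2006.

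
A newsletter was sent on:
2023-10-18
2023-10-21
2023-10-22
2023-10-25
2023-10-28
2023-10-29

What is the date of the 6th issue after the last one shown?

Every event lands on a Wednesday or Saturday or Sunday (gaps cycle 3, 1, 3, 3, 1).
So the schedule is: every Wednesday, Saturday and Sunday.
The following Wednesday is 2023-11-01.
The following Saturday is 2023-11-04.
Next Sunday: 2023-11-05.
Next Wednesday: 2023-11-08.
Next Saturday: 2023-11-11.
The following Sunday is 2023-11-12.

2023-11-12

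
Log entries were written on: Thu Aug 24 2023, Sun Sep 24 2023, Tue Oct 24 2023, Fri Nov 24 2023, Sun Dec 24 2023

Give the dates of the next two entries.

Wed Jan 24 2024, Sat Feb 24 2024

Each date is the 24th; the gaps (31, 30, 31, 30) track the month lengths.
The rule is the 24th of each month.
January 2024: Wed Jan 24 2024.
Next: February 2024 → Sat Feb 24 2024.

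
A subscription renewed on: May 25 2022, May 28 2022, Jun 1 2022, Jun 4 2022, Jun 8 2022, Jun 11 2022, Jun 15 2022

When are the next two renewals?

The gap pattern 3, 4, 3, 4, 3, 4 repeats every 2 events.
These are the Wednesdays and Saturdays of each week.
The following Saturday is Jun 18 2022.
Next Wednesday: Jun 22 2022.

Jun 18 2022, Jun 22 2022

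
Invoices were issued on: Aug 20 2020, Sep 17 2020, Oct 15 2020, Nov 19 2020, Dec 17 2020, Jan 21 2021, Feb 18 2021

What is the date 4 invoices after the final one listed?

These are Thursdays at 28- or 35-day spacing (28, 28, 35, 28, 35, 28).
The pattern: 3rd Thursday of the month.
3rd Thursday of March 2021: Mar 18 2021.
3rd Thursday of April 2021: Apr 15 2021.
3rd Thursday of May 2021: May 20 2021.
3rd Thursday of June 2021: Jun 17 2021.

Jun 17 2021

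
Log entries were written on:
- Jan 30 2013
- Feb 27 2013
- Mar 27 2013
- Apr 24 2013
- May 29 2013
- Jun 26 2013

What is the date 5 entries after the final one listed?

All Wednesdays; the gaps (28, 28, 28, 35, 28) vary with month length.
This is the last Wednesday of each month.
July 2013 ends with Wednesday Jul 31 2013.
Last Wednesday of August 2013: Aug 28 2013.
Last Wednesday of September 2013: Sep 25 2013.
October 2013 ends with Wednesday Oct 30 2013.
Last Wednesday of November 2013: Nov 27 2013.

Nov 27 2013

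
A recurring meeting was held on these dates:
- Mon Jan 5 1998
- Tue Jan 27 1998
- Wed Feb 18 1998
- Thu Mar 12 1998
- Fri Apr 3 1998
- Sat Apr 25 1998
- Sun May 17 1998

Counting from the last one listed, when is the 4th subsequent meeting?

Thu Aug 13 1998

Every event comes 22 days after the last (22, 22, 22, 22, 22, 22).
Sun May 17 1998 + 22 days = Mon Jun 8 1998.
Mon Jun 8 1998 + 22 days = Tue Jun 30 1998.
Tue Jun 30 1998 + 22 days = Wed Jul 22 1998.
Wed Jul 22 1998 + 22 days = Thu Aug 13 1998.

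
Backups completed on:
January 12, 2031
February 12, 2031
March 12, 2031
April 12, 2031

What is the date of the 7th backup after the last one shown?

November 12, 2031

The day-of-month is always 12 (31, 28, 31 days between events).
So this recurs on the 12th of each month.
Next: May 2031 → May 12, 2031.
June 2031: June 12, 2031.
July 2031: July 12, 2031.
August 2031: August 12, 2031.
September 2031: September 12, 2031.
Next: October 2031 → October 12, 2031.
Next: November 2031 → November 12, 2031.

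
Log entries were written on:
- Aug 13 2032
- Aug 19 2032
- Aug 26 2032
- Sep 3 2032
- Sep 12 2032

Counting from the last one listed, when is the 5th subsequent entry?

Nov 11 2032

The spacing grows by 1 each time: 6, 7, 8, 9 days.
Next gap: 10 days. Sep 12 2032 + 10 days = Sep 22 2032.
Next gap: 11 days. Sep 22 2032 + 11 days = Oct 3 2032.
Next gap: 12 days. Oct 3 2032 + 12 days = Oct 15 2032.
Next gap: 13 days. Oct 15 2032 + 13 days = Oct 28 2032.
Next gap: 14 days. Oct 28 2032 + 14 days = Nov 11 2032.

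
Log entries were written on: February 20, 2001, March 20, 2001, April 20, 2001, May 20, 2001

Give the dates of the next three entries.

June 20, 2001; July 20, 2001; August 20, 2001

The day-of-month is always 20 (28, 31, 30 days between events).
So this recurs on the 20th of each month.
June 2001: June 20, 2001.
July 2001: July 20, 2001.
August 2001: August 20, 2001.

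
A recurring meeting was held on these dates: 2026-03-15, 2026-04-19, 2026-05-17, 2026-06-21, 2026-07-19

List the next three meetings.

2026-08-16, 2026-09-20, 2026-10-18

These are Sundays at 28- or 35-day spacing (35, 28, 35, 28).
The pattern: 3rd Sunday of the month.
August 2026 — 3rd Sunday is 2026-08-16.
3rd Sunday of September 2026: 2026-09-20.
October 2026 — 3rd Sunday is 2026-10-18.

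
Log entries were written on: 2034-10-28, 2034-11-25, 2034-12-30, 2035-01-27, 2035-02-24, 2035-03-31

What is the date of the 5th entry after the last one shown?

2035-08-25

All Saturdays; the gaps (28, 35, 28, 28, 35) vary with month length.
This is the last Saturday of each month.
April 2035 ends with Saturday 2035-04-28.
Last Saturday of May 2035: 2035-05-26.
June 2035 ends with Saturday 2035-06-30.
July 2035 ends with Saturday 2035-07-28.
August 2035 ends with Saturday 2035-08-25.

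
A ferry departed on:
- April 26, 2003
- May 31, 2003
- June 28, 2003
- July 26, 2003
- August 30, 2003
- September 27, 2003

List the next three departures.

All Saturdays; the gaps (35, 28, 28, 35, 28) vary with month length.
This is the last Saturday of each month.
October 2003 ends with Saturday October 25, 2003.
Last Saturday of November 2003: November 29, 2003.
December 2003 ends with Saturday December 27, 2003.

October 25, 2003; November 29, 2003; December 27, 2003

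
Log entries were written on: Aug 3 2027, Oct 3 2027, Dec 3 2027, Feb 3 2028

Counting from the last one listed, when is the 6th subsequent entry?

Feb 3 2029

The day-of-month is always 3 (61, 61, 62 days between events).
So this recurs on the 3rd of every 2 months.
April 2028: Apr 3 2028.
June 2028: Jun 3 2028.
Next: August 2028 → Aug 3 2028.
Next: October 2028 → Oct 3 2028.
Next: December 2028 → Dec 3 2028.
Next: February 2029 → Feb 3 2029.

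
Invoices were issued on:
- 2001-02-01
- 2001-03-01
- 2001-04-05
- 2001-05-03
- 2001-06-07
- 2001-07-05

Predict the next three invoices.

2001-08-02, 2001-09-06, 2001-10-04

All dates are Thursdays, 28, 35, 28, 35, 28 days apart.
Specifically, the 1st Thursday of each month.
1st Thursday of August 2001: 2001-08-02.
September 2001 — 1st Thursday is 2001-09-06.
October 2001 — 1st Thursday is 2001-10-04.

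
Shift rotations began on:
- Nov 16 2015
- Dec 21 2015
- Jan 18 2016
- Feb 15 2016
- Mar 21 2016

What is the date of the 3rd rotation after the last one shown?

All dates are Mondays, 35, 28, 28, 35 days apart.
Specifically, the 3rd Monday of each month.
3rd Monday of April 2016: Apr 18 2016.
May 2016 — 3rd Monday is May 16 2016.
3rd Monday of June 2016: Jun 20 2016.

Jun 20 2016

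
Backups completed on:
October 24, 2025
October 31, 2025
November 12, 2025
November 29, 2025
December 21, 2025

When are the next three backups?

Intervals are 7, 12, 17, 22 days — an arithmetic progression with common difference 5.
Next gap: 27 days. December 21, 2025 + 27 days = January 17, 2026.
Next gap: 32 days. January 17, 2026 + 32 days = February 18, 2026.
Next gap: 37 days. February 18, 2026 + 37 days = March 27, 2026.

January 17, 2026; February 18, 2026; March 27, 2026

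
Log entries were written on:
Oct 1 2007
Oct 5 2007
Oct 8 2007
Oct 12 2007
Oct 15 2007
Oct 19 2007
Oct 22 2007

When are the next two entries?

Gaps: 4, 3, 4, 3, 4, 3 days — not constant, but cyclic with period 2.
The events fall on every Monday and Friday.
The following Friday is Oct 26 2007.
Next Monday: Oct 29 2007.

Oct 26 2007, Oct 29 2007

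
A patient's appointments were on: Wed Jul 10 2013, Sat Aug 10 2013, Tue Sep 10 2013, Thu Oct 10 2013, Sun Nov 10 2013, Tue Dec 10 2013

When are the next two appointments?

The day-of-month is always 10 (31, 31, 30, 31, 30 days between events).
So this recurs on the 10th of each month.
January 2014: Fri Jan 10 2014.
Next: February 2014 → Mon Feb 10 2014.

Fri Jan 10 2014, Mon Feb 10 2014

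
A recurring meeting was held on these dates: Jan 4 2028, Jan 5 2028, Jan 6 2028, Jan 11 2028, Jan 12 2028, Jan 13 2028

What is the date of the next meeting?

Gaps: 1, 1, 5, 1, 1 days — not constant, but cyclic with period 3.
The events fall on every Tuesday, Wednesday and Thursday.
Next Tuesday: Jan 18 2028.

Jan 18 2028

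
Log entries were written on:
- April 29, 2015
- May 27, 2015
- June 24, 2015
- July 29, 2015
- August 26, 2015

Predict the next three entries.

September 30, 2015; October 28, 2015; November 25, 2015

Every date is a Wednesday; gaps 28, 28, 35, 28 days.
Each is the last Wednesday of its month (at least one falls on the 29th or later, ruling out '4th Wednesday').
September 2015 ends with Wednesday September 30, 2015.
Last Wednesday of October 2015: October 28, 2015.
November 2015 ends with Wednesday November 25, 2015.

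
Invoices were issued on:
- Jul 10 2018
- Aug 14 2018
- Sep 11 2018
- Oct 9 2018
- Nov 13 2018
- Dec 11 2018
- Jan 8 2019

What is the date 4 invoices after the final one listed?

All dates are Tuesdays, 35, 28, 28, 35, 28, 28 days apart.
Specifically, the 2nd Tuesday of each month.
February 2019 — 2nd Tuesday is Feb 12 2019.
March 2019 — 2nd Tuesday is Mar 12 2019.
2nd Tuesday of April 2019: Apr 9 2019.
2nd Tuesday of May 2019: May 14 2019.

May 14 2019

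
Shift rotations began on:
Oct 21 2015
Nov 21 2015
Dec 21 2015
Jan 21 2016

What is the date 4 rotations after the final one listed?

May 21 2016

Each date is the 21st; the gaps (31, 30, 31) track the month lengths.
The rule is the 21st of each month.
February 2016: Feb 21 2016.
Next: March 2016 → Mar 21 2016.
Next: April 2016 → Apr 21 2016.
Next: May 2016 → May 21 2016.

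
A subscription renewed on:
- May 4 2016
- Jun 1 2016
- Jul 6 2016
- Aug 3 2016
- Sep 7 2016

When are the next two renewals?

Oct 5 2016, Nov 2 2016

All dates are Wednesdays, 28, 35, 28, 35 days apart.
Specifically, the 1st Wednesday of each month.
October 2016 — 1st Wednesday is Oct 5 2016.
1st Wednesday of November 2016: Nov 2 2016.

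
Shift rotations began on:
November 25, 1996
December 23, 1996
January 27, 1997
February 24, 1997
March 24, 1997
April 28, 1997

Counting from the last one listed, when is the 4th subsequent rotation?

August 25, 1997

All dates are Mondays, 28, 35, 28, 28, 35 days apart.
Specifically, the 4th Monday of each month.
4th Monday of May 1997: May 26, 1997.
4th Monday of June 1997: June 23, 1997.
4th Monday of July 1997: July 28, 1997.
4th Monday of August 1997: August 25, 1997.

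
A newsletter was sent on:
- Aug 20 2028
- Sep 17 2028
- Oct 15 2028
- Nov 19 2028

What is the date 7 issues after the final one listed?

Jun 17 2029

All dates are Sundays, 28, 28, 35 days apart.
Specifically, the 3rd Sunday of each month.
3rd Sunday of December 2028: Dec 17 2028.
3rd Sunday of January 2029: Jan 21 2029.
February 2029 — 3rd Sunday is Feb 18 2029.
March 2029 — 3rd Sunday is Mar 18 2029.
3rd Sunday of April 2029: Apr 15 2029.
3rd Sunday of May 2029: May 20 2029.
3rd Sunday of June 2029: Jun 17 2029.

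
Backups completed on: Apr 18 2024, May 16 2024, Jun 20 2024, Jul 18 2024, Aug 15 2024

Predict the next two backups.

Sep 19 2024, Oct 17 2024

All dates are Thursdays, 28, 35, 28, 28 days apart.
Specifically, the 3rd Thursday of each month.
3rd Thursday of September 2024: Sep 19 2024.
October 2024 — 3rd Thursday is Oct 17 2024.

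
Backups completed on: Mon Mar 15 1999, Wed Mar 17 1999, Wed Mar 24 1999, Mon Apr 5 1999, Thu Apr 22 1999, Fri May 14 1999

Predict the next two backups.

Thu Jun 10 1999, Mon Jul 12 1999

The spacing grows by 5 each time: 2, 7, 12, 17, 22 days.
Next gap: 27 days. Fri May 14 1999 + 27 days = Thu Jun 10 1999.
Next gap: 32 days. Thu Jun 10 1999 + 32 days = Mon Jul 12 1999.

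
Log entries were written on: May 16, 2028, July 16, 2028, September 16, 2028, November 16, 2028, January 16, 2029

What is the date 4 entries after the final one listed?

September 16, 2029

Each date is the 16th; the gaps (61, 62, 61, 61) track the month lengths.
The rule is the 16th of every 2 months.
Next: March 2029 → March 16, 2029.
May 2029: May 16, 2029.
Next: July 2029 → July 16, 2029.
Next: September 2029 → September 16, 2029.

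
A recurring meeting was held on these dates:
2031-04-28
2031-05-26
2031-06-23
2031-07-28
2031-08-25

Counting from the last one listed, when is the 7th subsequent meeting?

2032-03-22

These are Mondays at 28- or 35-day spacing (28, 28, 35, 28).
The pattern: 4th Monday of the month.
September 2031 — 4th Monday is 2031-09-22.
4th Monday of October 2031: 2031-10-27.
4th Monday of November 2031: 2031-11-24.
December 2031 — 4th Monday is 2031-12-22.
January 2032 — 4th Monday is 2032-01-26.
4th Monday of February 2032: 2032-02-23.
March 2032 — 4th Monday is 2032-03-22.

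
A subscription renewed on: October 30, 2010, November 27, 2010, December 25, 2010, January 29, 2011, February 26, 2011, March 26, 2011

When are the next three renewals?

Every date is a Saturday; gaps 28, 28, 35, 28, 28 days.
Each is the last Saturday of its month (at least one falls on the 29th or later, ruling out '4th Saturday').
Last Saturday of April 2011: April 30, 2011.
Last Saturday of May 2011: May 28, 2011.
Last Saturday of June 2011: June 25, 2011.

April 30, 2011; May 28, 2011; June 25, 2011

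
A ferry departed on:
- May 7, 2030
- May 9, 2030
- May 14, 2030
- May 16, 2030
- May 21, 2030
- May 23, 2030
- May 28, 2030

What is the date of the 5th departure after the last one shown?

June 13, 2030

The gap pattern 2, 5, 2, 5, 2, 5 repeats every 2 events.
These are the Tuesdays and Thursdays of each week.
The following Thursday is May 30, 2030.
Next Tuesday: June 4, 2030.
Next Thursday: June 6, 2030.
The following Tuesday is June 11, 2030.
Next Thursday: June 13, 2030.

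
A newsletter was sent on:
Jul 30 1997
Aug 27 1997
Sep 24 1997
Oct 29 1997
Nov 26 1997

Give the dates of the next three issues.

Dec 31 1997, Jan 28 1998, Feb 25 1998

All Wednesdays; the gaps (28, 28, 35, 28) vary with month length.
This is the last Wednesday of each month.
December 1997 ends with Wednesday Dec 31 1997.
Last Wednesday of January 1998: Jan 28 1998.
February 1998 ends with Wednesday Feb 25 1998.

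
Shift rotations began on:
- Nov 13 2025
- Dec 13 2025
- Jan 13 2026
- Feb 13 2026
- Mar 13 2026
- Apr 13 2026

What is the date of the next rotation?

The day-of-month is always 13 (30, 31, 31, 28, 31 days between events).
So this recurs on the 13th of each month.
Next: May 2026 → May 13 2026.

May 13 2026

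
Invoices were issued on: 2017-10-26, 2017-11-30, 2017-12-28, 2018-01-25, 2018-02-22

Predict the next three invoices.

2018-03-29, 2018-04-26, 2018-05-31

All Thursdays; the gaps (35, 28, 28, 28) vary with month length.
This is the last Thursday of each month.
March 2018 ends with Thursday 2018-03-29.
Last Thursday of April 2018: 2018-04-26.
Last Thursday of May 2018: 2018-05-31.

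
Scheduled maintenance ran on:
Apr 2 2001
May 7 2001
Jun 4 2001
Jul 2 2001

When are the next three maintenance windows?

Gaps: 35, 28, 28 days — a mix of 28 and 35. Every date is a Monday.
Each is the 1st Monday of its month.
August 2001 — 1st Monday is Aug 6 2001.
September 2001 — 1st Monday is Sep 3 2001.
October 2001 — 1st Monday is Oct 1 2001.

Aug 6 2001, Sep 3 2001, Oct 1 2001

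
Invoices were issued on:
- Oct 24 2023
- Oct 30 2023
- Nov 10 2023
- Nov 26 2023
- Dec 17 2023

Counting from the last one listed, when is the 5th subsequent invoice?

Jun 14 2024

Intervals are 6, 11, 16, 21 days — an arithmetic progression with common difference 5.
Next gap: 26 days. Dec 17 2023 + 26 days = Jan 12 2024.
Next gap: 31 days. Jan 12 2024 + 31 days = Feb 12 2024.
Next gap: 36 days. Feb 12 2024 + 36 days = Mar 19 2024.
Next gap: 41 days. Mar 19 2024 + 41 days = Apr 29 2024.
Next gap: 46 days. Apr 29 2024 + 46 days = Jun 14 2024.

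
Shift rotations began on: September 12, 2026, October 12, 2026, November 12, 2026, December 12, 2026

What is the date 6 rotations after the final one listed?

Each date is the 12th; the gaps (30, 31, 30) track the month lengths.
The rule is the 12th of each month.
January 2027: January 12, 2027.
Next: February 2027 → February 12, 2027.
Next: March 2027 → March 12, 2027.
April 2027: April 12, 2027.
May 2027: May 12, 2027.
Next: June 2027 → June 12, 2027.

June 12, 2027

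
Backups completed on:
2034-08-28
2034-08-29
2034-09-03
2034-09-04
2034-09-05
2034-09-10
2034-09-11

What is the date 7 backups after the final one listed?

2034-09-26

Every event lands on a Monday or Tuesday or Sunday (gaps cycle 1, 5, 1, 1, 5, 1).
So the schedule is: every Monday, Tuesday and Sunday.
Next Tuesday: 2034-09-12.
The following Sunday is 2034-09-17.
The following Monday is 2034-09-18.
The following Tuesday is 2034-09-19.
The following Sunday is 2034-09-24.
The following Monday is 2034-09-25.
Next Tuesday: 2034-09-26.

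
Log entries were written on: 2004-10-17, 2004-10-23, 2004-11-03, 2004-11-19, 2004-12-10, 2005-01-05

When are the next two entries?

Gaps: 6, 11, 16, 21, 26 days — each gap is 5 larger than the previous one.
Next gap: 31 days. 2005-01-05 + 31 days = 2005-02-05.
Next gap: 36 days. 2005-02-05 + 36 days = 2005-03-13.

2005-02-05, 2005-03-13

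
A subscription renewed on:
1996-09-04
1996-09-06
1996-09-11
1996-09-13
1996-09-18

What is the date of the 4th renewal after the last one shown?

1996-10-02

Every event lands on a Wednesday or Friday (gaps cycle 2, 5, 2, 5).
So the schedule is: every Wednesday and Friday.
The following Friday is 1996-09-20.
Next Wednesday: 1996-09-25.
The following Friday is 1996-09-27.
The following Wednesday is 1996-10-02.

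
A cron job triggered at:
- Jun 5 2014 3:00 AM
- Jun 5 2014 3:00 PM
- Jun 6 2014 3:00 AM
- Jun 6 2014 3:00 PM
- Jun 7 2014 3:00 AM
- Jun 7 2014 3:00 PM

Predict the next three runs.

The interval is a steady 12 hours (12, 12, 12, 12, 12).
Jun 7 2014 3:00 PM + 12 h = Jun 8 2014 3:00 AM.
Jun 8 2014 3:00 AM + 12 h = Jun 8 2014 3:00 PM.
Jun 8 2014 3:00 PM + 12 h = Jun 9 2014 3:00 AM.

Jun 8 2014 3:00 AM, Jun 8 2014 3:00 PM, Jun 9 2014 3:00 AM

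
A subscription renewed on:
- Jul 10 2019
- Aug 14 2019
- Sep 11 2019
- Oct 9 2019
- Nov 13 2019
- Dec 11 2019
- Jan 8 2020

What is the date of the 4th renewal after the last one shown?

These are Wednesdays at 28- or 35-day spacing (35, 28, 28, 35, 28, 28).
The pattern: 2nd Wednesday of the month.
February 2020 — 2nd Wednesday is Feb 12 2020.
2nd Wednesday of March 2020: Mar 11 2020.
April 2020 — 2nd Wednesday is Apr 8 2020.
May 2020 — 2nd Wednesday is May 13 2020.

May 13 2020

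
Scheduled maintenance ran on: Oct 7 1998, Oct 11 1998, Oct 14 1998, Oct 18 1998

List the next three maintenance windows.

Oct 21 1998, Oct 25 1998, Oct 28 1998

Every event lands on a Wednesday or Sunday (gaps cycle 4, 3, 4).
So the schedule is: every Wednesday and Sunday.
The following Wednesday is Oct 21 1998.
Next Sunday: Oct 25 1998.
Next Wednesday: Oct 28 1998.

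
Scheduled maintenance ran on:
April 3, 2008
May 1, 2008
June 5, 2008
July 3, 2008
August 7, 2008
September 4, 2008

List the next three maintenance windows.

October 2, 2008; November 6, 2008; December 4, 2008

Gaps: 28, 35, 28, 35, 28 days — a mix of 28 and 35. Every date is a Thursday.
Each is the 1st Thursday of its month.
1st Thursday of October 2008: October 2, 2008.
1st Thursday of November 2008: November 6, 2008.
December 2008 — 1st Thursday is December 4, 2008.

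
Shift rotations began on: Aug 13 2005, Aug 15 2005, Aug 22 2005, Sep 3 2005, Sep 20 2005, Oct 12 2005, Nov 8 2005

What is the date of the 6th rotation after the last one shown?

Aug 2 2006

Intervals are 2, 7, 12, 17, 22, 27 days — an arithmetic progression with common difference 5.
Next gap: 32 days. Nov 8 2005 + 32 days = Dec 10 2005.
Next gap: 37 days. Dec 10 2005 + 37 days = Jan 16 2006.
Next gap: 42 days. Jan 16 2006 + 42 days = Feb 27 2006.
Next gap: 47 days. Feb 27 2006 + 47 days = Apr 15 2006.
Next gap: 52 days. Apr 15 2006 + 52 days = Jun 6 2006.
Next gap: 57 days. Jun 6 2006 + 57 days = Aug 2 2006.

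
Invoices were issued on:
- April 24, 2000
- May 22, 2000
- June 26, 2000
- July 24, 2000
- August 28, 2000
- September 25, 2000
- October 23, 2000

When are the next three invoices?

Gaps: 28, 35, 28, 35, 28, 28 days — a mix of 28 and 35. Every date is a Monday.
Each is the 4th Monday of its month.
4th Monday of November 2000: November 27, 2000.
4th Monday of December 2000: December 25, 2000.
4th Monday of January 2001: January 22, 2001.

November 27, 2000; December 25, 2000; January 22, 2001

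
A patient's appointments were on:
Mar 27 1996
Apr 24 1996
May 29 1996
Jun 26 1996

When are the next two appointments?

Every date is a Wednesday; gaps 28, 35, 28 days.
Each is the last Wednesday of its month (at least one falls on the 29th or later, ruling out '4th Wednesday').
Last Wednesday of July 1996: Jul 31 1996.
August 1996 ends with Wednesday Aug 28 1996.

Jul 31 1996, Aug 28 1996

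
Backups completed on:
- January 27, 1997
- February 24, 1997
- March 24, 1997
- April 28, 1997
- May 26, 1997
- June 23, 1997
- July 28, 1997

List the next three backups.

August 25, 1997; September 22, 1997; October 27, 1997

Gaps: 28, 28, 35, 28, 28, 35 days — a mix of 28 and 35. Every date is a Monday.
Each is the 4th Monday of its month.
4th Monday of August 1997: August 25, 1997.
September 1997 — 4th Monday is September 22, 1997.
October 1997 — 4th Monday is October 27, 1997.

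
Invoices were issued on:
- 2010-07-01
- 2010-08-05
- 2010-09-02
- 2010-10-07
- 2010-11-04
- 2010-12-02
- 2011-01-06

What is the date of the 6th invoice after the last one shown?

2011-07-07

All dates are Thursdays, 35, 28, 35, 28, 28, 35 days apart.
Specifically, the 1st Thursday of each month.
1st Thursday of February 2011: 2011-02-03.
March 2011 — 1st Thursday is 2011-03-03.
April 2011 — 1st Thursday is 2011-04-07.
May 2011 — 1st Thursday is 2011-05-05.
June 2011 — 1st Thursday is 2011-06-02.
1st Thursday of July 2011: 2011-07-07.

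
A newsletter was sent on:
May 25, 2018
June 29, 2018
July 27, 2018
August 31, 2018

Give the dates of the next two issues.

September 28, 2018; October 26, 2018

Every date is a Friday; gaps 35, 28, 35 days.
Each is the last Friday of its month (at least one falls on the 29th or later, ruling out '4th Friday').
September 2018 ends with Friday September 28, 2018.
Last Friday of October 2018: October 26, 2018.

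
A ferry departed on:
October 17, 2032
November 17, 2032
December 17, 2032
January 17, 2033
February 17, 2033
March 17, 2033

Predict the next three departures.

April 17, 2033; May 17, 2033; June 17, 2033

Gaps: 31, 30, 31, 31, 28 days — not constant. Every event is on the 17th of the month.
Pattern: the 17th of each month.
Next: April 2033 → April 17, 2033.
May 2033: May 17, 2033.
Next: June 2033 → June 17, 2033.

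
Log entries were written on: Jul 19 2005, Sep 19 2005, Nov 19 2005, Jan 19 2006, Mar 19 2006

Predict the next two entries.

Gaps: 62, 61, 61, 59 days — not constant. Every event is on the 19th of the month.
Pattern: the 19th of every 2 months.
Next: May 2006 → May 19 2006.
Next: July 2006 → Jul 19 2006.

May 19 2006, Jul 19 2006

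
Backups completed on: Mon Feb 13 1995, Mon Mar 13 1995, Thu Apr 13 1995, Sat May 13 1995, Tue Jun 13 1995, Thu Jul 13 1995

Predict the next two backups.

Each date is the 13th; the gaps (28, 31, 30, 31, 30) track the month lengths.
The rule is the 13th of each month.
August 1995: Sun Aug 13 1995.
September 1995: Wed Sep 13 1995.

Sun Aug 13 1995, Wed Sep 13 1995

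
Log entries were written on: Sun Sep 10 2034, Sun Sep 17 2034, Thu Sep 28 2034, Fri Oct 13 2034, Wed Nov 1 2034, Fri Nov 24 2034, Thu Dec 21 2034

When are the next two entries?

Intervals are 7, 11, 15, 19, 23, 27 days — an arithmetic progression with common difference 4.
Next gap: 31 days. Thu Dec 21 2034 + 31 days = Sun Jan 21 2035.
Next gap: 35 days. Sun Jan 21 2035 + 35 days = Sun Feb 25 2035.

Sun Jan 21 2035, Sun Feb 25 2035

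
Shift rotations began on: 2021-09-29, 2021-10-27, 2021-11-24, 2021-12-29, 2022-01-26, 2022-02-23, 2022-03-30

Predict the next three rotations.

2022-04-27, 2022-05-25, 2022-06-29

All Wednesdays; the gaps (28, 28, 35, 28, 28, 35) vary with month length.
This is the last Wednesday of each month.
April 2022 ends with Wednesday 2022-04-27.
Last Wednesday of May 2022: 2022-05-25.
June 2022 ends with Wednesday 2022-06-29.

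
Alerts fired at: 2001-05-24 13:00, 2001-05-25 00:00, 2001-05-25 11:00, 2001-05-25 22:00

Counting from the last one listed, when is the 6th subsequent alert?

2001-05-28 16:00

Spacing: 11, 11, 11 h — constant 11 h.
2001-05-25 22:00 + 11 h = 2001-05-26 09:00.
2001-05-26 09:00 + 11 h = 2001-05-26 20:00.
2001-05-26 20:00 + 11 h = 2001-05-27 07:00.
2001-05-27 07:00 + 11 h = 2001-05-27 18:00.
2001-05-27 18:00 + 11 h = 2001-05-28 05:00.
2001-05-28 05:00 + 11 h = 2001-05-28 16:00.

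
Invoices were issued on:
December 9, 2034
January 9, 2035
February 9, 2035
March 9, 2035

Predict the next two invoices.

Gaps: 31, 31, 28 days — not constant. Every event is on the 9th of the month.
Pattern: the 9th of each month.
April 2035: April 9, 2035.
May 2035: May 9, 2035.

April 9, 2035; May 9, 2035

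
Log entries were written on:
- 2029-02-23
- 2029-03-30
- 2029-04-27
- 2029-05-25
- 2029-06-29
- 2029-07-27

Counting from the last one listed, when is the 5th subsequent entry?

2029-12-28

All Fridays; the gaps (35, 28, 28, 35, 28) vary with month length.
This is the last Friday of each month.
Last Friday of August 2029: 2029-08-31.
Last Friday of September 2029: 2029-09-28.
Last Friday of October 2029: 2029-10-26.
Last Friday of November 2029: 2029-11-30.
December 2029 ends with Friday 2029-12-28.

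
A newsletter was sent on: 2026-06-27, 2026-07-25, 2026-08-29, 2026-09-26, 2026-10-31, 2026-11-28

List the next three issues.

All Saturdays; the gaps (28, 35, 28, 35, 28) vary with month length.
This is the last Saturday of each month.
December 2026 ends with Saturday 2026-12-26.
Last Saturday of January 2027: 2027-01-30.
February 2027 ends with Saturday 2027-02-27.

2026-12-26, 2027-01-30, 2027-02-27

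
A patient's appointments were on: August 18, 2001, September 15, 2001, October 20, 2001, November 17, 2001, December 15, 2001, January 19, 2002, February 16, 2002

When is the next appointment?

All dates are Saturdays, 28, 35, 28, 28, 35, 28 days apart.
Specifically, the 3rd Saturday of each month.
3rd Saturday of March 2002: March 16, 2002.

March 16, 2002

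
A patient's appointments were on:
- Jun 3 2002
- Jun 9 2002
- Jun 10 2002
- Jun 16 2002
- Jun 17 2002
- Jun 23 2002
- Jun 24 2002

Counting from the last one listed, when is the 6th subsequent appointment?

Jul 15 2002

The gap pattern 6, 1, 6, 1, 6, 1 repeats every 2 events.
These are the Mondays and Sundays of each week.
Next Sunday: Jun 30 2002.
Next Monday: Jul 1 2002.
Next Sunday: Jul 7 2002.
The following Monday is Jul 8 2002.
Next Sunday: Jul 14 2002.
Next Monday: Jul 15 2002.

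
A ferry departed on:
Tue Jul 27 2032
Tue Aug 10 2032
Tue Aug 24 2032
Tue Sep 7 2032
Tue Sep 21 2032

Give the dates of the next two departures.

Gaps between consecutive events: 14, 14, 14, 14 days — a constant 14-day interval.
Tue Sep 21 2032 + 14 days = Tue Oct 5 2032.
Tue Oct 5 2032 + 14 days = Tue Oct 19 2032.

Tue Oct 5 2032, Tue Oct 19 2032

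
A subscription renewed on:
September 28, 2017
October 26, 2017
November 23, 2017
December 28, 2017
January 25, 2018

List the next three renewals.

February 22, 2018; March 22, 2018; April 26, 2018

All dates are Thursdays, 28, 28, 35, 28 days apart.
Specifically, the 4th Thursday of each month.
February 2018 — 4th Thursday is February 22, 2018.
4th Thursday of March 2018: March 22, 2018.
4th Thursday of April 2018: April 26, 2018.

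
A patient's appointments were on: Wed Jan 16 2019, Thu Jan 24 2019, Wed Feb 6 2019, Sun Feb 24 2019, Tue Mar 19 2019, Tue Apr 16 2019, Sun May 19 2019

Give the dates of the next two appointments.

Wed Jun 26 2019, Thu Aug 8 2019

Gaps: 8, 13, 18, 23, 28, 33 days — each gap is 5 larger than the previous one.
Next gap: 38 days. Sun May 19 2019 + 38 days = Wed Jun 26 2019.
Next gap: 43 days. Wed Jun 26 2019 + 43 days = Thu Aug 8 2019.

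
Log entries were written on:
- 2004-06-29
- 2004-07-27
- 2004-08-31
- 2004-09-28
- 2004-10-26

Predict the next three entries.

2004-11-30, 2004-12-28, 2005-01-25

These are Tuesdays with 28, 35, 28, 28-day gaps.
Each is the final Tuesday of its month — 2004-06-29 is past the 28th, so '4th Tuesday' doesn't fit.
November 2004 ends with Tuesday 2004-11-30.
Last Tuesday of December 2004: 2004-12-28.
January 2005 ends with Tuesday 2005-01-25.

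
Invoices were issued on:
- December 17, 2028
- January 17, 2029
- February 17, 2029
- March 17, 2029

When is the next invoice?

The day-of-month is always 17 (31, 31, 28 days between events).
So this recurs on the 17th of each month.
April 2029: April 17, 2029.

April 17, 2029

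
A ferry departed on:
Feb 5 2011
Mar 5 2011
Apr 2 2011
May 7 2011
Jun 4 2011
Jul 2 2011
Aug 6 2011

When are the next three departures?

Sep 3 2011, Oct 1 2011, Nov 5 2011

Gaps: 28, 28, 35, 28, 28, 35 days — a mix of 28 and 35. Every date is a Saturday.
Each is the 1st Saturday of its month.
1st Saturday of September 2011: Sep 3 2011.
1st Saturday of October 2011: Oct 1 2011.
November 2011 — 1st Saturday is Nov 5 2011.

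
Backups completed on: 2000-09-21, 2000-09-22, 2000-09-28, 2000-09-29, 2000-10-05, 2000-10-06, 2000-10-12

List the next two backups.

2000-10-13, 2000-10-19

Every event lands on a Thursday or Friday (gaps cycle 1, 6, 1, 6, 1, 6).
So the schedule is: every Thursday and Friday.
Next Friday: 2000-10-13.
The following Thursday is 2000-10-19.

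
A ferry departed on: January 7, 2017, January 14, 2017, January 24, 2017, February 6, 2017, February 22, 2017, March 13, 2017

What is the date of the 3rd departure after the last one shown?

The spacing grows by 3 each time: 7, 10, 13, 16, 19 days.
Next gap: 22 days. March 13, 2017 + 22 days = April 4, 2017.
Next gap: 25 days. April 4, 2017 + 25 days = April 29, 2017.
Next gap: 28 days. April 29, 2017 + 28 days = May 27, 2017.

May 27, 2017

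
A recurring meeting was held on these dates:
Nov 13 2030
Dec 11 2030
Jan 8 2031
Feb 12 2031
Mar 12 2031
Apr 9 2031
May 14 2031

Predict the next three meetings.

Jun 11 2031, Jul 9 2031, Aug 13 2031

All dates are Wednesdays, 28, 28, 35, 28, 28, 35 days apart.
Specifically, the 2nd Wednesday of each month.
2nd Wednesday of June 2031: Jun 11 2031.
2nd Wednesday of July 2031: Jul 9 2031.
August 2031 — 2nd Wednesday is Aug 13 2031.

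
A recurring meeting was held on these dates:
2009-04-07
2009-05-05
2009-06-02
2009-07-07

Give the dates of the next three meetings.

Gaps: 28, 28, 35 days — a mix of 28 and 35. Every date is a Tuesday.
Each is the 1st Tuesday of its month.
August 2009 — 1st Tuesday is 2009-08-04.
1st Tuesday of September 2009: 2009-09-01.
October 2009 — 1st Tuesday is 2009-10-06.

2009-08-04, 2009-09-01, 2009-10-06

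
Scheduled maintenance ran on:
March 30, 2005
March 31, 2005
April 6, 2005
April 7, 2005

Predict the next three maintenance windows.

Every event lands on a Wednesday or Thursday (gaps cycle 1, 6, 1).
So the schedule is: every Wednesday and Thursday.
The following Wednesday is April 13, 2005.
Next Thursday: April 14, 2005.
The following Wednesday is April 20, 2005.

April 13, 2005; April 14, 2005; April 20, 2005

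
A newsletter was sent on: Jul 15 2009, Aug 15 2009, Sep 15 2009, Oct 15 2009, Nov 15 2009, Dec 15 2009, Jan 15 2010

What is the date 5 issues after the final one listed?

Jun 15 2010

The day-of-month is always 15 (31, 31, 30, 31, 30, 31 days between events).
So this recurs on the 15th of each month.
Next: February 2010 → Feb 15 2010.
Next: March 2010 → Mar 15 2010.
Next: April 2010 → Apr 15 2010.
May 2010: May 15 2010.
June 2010: Jun 15 2010.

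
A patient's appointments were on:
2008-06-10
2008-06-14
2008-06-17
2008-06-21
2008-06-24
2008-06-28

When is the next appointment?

2008-07-01

Gaps: 4, 3, 4, 3, 4 days — not constant, but cyclic with period 2.
The events fall on every Tuesday and Saturday.
Next Tuesday: 2008-07-01.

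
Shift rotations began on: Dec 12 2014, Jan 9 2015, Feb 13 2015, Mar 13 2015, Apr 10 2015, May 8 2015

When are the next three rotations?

Jun 12 2015, Jul 10 2015, Aug 14 2015

Gaps: 28, 35, 28, 28, 28 days — a mix of 28 and 35. Every date is a Friday.
Each is the 2nd Friday of its month.
2nd Friday of June 2015: Jun 12 2015.
2nd Friday of July 2015: Jul 10 2015.
August 2015 — 2nd Friday is Aug 14 2015.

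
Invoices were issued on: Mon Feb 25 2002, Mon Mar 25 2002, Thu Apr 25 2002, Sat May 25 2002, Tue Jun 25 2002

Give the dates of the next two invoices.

Thu Jul 25 2002, Sun Aug 25 2002

The day-of-month is always 25 (28, 31, 30, 31 days between events).
So this recurs on the 25th of each month.
Next: July 2002 → Thu Jul 25 2002.
Next: August 2002 → Sun Aug 25 2002.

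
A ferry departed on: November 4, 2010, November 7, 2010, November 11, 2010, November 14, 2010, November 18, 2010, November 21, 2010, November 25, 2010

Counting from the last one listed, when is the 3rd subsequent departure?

The gap pattern 3, 4, 3, 4, 3, 4 repeats every 2 events.
These are the Thursdays and Sundays of each week.
The following Sunday is November 28, 2010.
Next Thursday: December 2, 2010.
Next Sunday: December 5, 2010.

December 5, 2010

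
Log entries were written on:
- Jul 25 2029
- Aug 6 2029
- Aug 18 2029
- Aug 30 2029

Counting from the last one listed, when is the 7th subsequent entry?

Nov 22 2029

The spacing is 12, 12, 12 days — always 12 days.
Aug 30 2029 + 12 days = Sep 11 2029.
Sep 11 2029 + 12 days = Sep 23 2029.
Sep 23 2029 + 12 days = Oct 5 2029.
Oct 5 2029 + 12 days = Oct 17 2029.
Oct 17 2029 + 12 days = Oct 29 2029.
Oct 29 2029 + 12 days = Nov 10 2029.
Nov 10 2029 + 12 days = Nov 22 2029.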